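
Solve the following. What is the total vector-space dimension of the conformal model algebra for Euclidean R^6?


The conformal model of R^6 uses Cl(7,1): the 6 Euclidean generators plus two extra orthogonal generators e+ (e+^2 = +1) and e- (e-^2 = -1), from which the null vectors e0, einf are built.
Number of generators m = 6 + 2 = 8.
dim Cl(p,q) = 2^m = 2^8 = 256


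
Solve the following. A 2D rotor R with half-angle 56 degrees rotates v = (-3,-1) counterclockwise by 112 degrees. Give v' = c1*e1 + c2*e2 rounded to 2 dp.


Rotor R = cos(56deg) - sin(56deg)*e12
Rotation angle theta = 2 * 56 = 112 degrees
v' = R*v*~R rotates v by theta.
cos(112deg) = -0.3746, sin(112deg) = 0.9272
v'_1 = -3*cos(112deg) - (-1)*sin(112deg)
= -3*(-0.3746) - (-1)*0.9272
= 2.05
v'_2 = -3*sin(112deg) + (-1)*cos(112deg)
= -3*0.9272 + (-1)*(-0.3746)
= -2.41
v' = 2.05*e1 - 2.41*e2


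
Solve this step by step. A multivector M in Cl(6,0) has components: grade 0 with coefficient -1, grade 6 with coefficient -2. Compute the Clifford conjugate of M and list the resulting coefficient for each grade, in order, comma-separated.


Clifford conjugate sign for grade k: (-1)^(k(k+1)/2)
Grade 0: (-1)^(0*1/2) = (-1)^0 = 1, coeff -1 -> -1
Grade 6: (-1)^(6*7/2) = (-1)^21 = -1, coeff -2 -> 2
Conjugated coefficients: -1, 2


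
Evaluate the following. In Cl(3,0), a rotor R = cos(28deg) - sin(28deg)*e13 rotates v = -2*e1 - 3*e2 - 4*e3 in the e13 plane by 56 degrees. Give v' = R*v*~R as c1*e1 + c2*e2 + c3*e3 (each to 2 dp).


Rotor R = cos(28deg) - sin(28deg)*e13
Rotation angle theta = 2 * 28 = 56 degrees in the e13 plane (e1 -> e3).
The component perpendicular to the plane (e2) is invariant: v'_2 = v2 = -3.00
cos(56deg) = 0.5592, sin(56deg) = 0.8290
v'_1 = v1*cos(theta) - v3*sin(theta) = -2*0.5592 - (-4)*0.8290 = 2.20
v'_3 = v1*sin(theta) + v3*cos(theta) = -2*0.8290 + (-4)*0.5592 = -3.89
v' = 2.20*e1 - 3.00*e2 - 3.89*e3


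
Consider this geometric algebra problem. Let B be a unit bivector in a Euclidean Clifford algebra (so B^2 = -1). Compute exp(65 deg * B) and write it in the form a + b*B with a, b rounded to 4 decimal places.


For a unit bivector B with B^2 = -1, the exponential series gives
e^(theta*B) = cos(theta) + sin(theta)*B (the GA analogue of Euler's formula).
theta = 65 degrees = 1.134464 rad
cos(65 deg) = 0.4226
sin(65 deg) = 0.9063
exp(theta*B) = 0.4226 + 0.9063*B


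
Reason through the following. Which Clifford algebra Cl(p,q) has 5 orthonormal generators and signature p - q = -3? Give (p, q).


We need p + q = 5 and p - q = -3.
Adding: 2p = 5 + (-3) = 2, so p = 1.
Then q = 5 - 1 = 4.
(p, q) = (1, 4)


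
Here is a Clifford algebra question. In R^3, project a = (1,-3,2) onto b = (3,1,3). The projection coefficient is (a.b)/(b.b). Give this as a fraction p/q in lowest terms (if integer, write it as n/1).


Projection coefficient = (a . b) / (b . b)
a . b = 1*3 + (-3)*1 + 2*3
= 3 + (-3) + 6 = 6
b . b = 3^2 + 1^2 + 3^2
= 9 + 1 + 9 = 19
Coefficient = 6/19
In lowest terms: 6/19


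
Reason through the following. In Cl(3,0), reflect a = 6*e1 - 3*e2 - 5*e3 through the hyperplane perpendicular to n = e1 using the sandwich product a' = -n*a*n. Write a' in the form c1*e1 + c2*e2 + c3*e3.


Reflection formula: a' = -n*a*n, with n = e1 (unit vector, n^2 = 1).
For reflection through hyperplane perp to e1:
The component along e1 flips sign, others stay.
a = (6, -3, -5)
a' = (-6, -3, -5)
a' = -6*e1 - 3*e2 - 5*e3


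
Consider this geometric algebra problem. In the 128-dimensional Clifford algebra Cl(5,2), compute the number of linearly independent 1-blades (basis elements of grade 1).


Number of grade-k basis blades in Cl(p,q) with n = p + q is C(n, k).
n = 5 + 2 = 7
C(7, 1) = 7! / (1! * 6!)
= 5040 / (1 * 720)
= 7


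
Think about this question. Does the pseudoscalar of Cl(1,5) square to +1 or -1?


The pseudoscalar I = e1...e_n (product of all n generators) of Cl(p,q) satisfies I^2 = (-1)^(q + n(n-1)/2).
p = 1, q = 5, n = p + q = 6
n(n-1)/2 = 6 * 5 / 2 = 15
Exponent = q + n(n-1)/2 = 5 + 15 = 20
I^2 = (-1)^20 = +1


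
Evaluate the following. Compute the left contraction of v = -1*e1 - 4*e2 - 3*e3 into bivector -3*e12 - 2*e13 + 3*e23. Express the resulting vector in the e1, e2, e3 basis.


Left contraction v _| B = <vB>_1 (grade-1 part of the geometric product vB).
Using e1_|e12 = e2, e2_|e12 = -e1, e1_|e13 = e3, e3_|e13 = -e1, e2_|e23 = e3, e3_|e23 = -e2:
e1 coeff: -v2*b12 - v3*b13 = -(-4)*(-3) - (-3)*(-2) = -18
e2 coeff: v1*b12 - v3*b23 = (-1)*(-3) - (-3)*(3) = 12
e3 coeff: v1*b13 + v2*b23 = (-1)*(-2) + (-4)*(3) = -10
v _| B = -18*e1 + 12*e2 - 10*e3


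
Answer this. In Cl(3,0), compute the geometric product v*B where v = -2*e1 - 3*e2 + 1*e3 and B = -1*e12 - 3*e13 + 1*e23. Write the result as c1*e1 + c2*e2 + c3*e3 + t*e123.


vB has grade-1 (vector) and grade-3 (trivector) parts: vB = (v _| B) + (v ^ B).
Vector part <vB>_1:
  e1: -v2*b12 - v3*b13 = -(-3)*(-1) - (1)*(-3) = 0
  e2: v1*b12 - v3*b23 = (-2)*(-1) - (1)*(1) = 1
  e3: v1*b13 + v2*b23 = (-2)*(-3) + (-3)*(1) = 3
Trivector part <vB>_3:
  e123: v1*b23 - v2*b13 + v3*b12 = (-2)*(1) - (-3)*(-3) + (1)*(-1) = -12
vB = 0*e1 + 1*e2 + 3*e3 - 12*e123


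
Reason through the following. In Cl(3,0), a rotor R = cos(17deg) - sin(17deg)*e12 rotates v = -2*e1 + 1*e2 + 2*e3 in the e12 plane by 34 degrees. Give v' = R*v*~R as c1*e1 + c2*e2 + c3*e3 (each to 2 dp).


Rotor R = cos(17deg) - sin(17deg)*e12
Rotation angle theta = 2 * 17 = 34 degrees in the e12 plane (e1 -> e2).
The component perpendicular to the plane (e3) is invariant: v'_3 = v3 = 2.00
cos(34deg) = 0.8290, sin(34deg) = 0.5592
v'_1 = v1*cos(theta) - v2*sin(theta) = -2*0.8290 - 1*0.5592 = -2.22
v'_2 = v1*sin(theta) + v2*cos(theta) = -2*0.5592 + 1*0.8290 = -0.29
v' = -2.22*e1 - 0.29*e2 + 2.00*e3


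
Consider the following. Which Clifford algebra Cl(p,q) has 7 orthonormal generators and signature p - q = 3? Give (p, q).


We need p + q = 7 and p - q = 3.
Adding: 2p = 7 + 3 = 10, so p = 5.
Then q = 7 - 5 = 2.
(p, q) = (5, 2)


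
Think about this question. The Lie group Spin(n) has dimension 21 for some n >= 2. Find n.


dim Spin(n) = dim so(n) = n(n-1)/2.
Solve n(n-1)/2 = 21, i.e. n^2 - n - 42 = 0.
Discriminant = 1 + 8*21 = 169
n = (1 + sqrt(169))/2 = (1 + 13)/2 = 7


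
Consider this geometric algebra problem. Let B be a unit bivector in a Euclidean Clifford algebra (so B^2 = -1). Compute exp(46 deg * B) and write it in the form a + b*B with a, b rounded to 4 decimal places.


For a unit bivector B with B^2 = -1, the exponential series gives
e^(theta*B) = cos(theta) + sin(theta)*B (the GA analogue of Euler's formula).
theta = 46 degrees = 0.802851 rad
cos(46 deg) = 0.6947
sin(46 deg) = 0.7193
exp(theta*B) = 0.6947 + 0.7193*B


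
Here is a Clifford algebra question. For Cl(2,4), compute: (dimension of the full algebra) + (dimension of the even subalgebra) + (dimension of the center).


n = 2 + 4 = 6
Total dim = 2^6 = 64
Even subalgebra dim = 2^5 = 32
n is even, so center dim = 1
Sum = 64 + 32 + 1 = 97


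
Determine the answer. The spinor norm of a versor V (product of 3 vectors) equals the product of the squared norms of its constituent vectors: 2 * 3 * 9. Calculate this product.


Spinor norm N(V) = |v1|^2 * |v2|^2 * ... * |v3|^2
= 2 * 3 * 9
Running product: 2, 6, 54
N(V) = 54


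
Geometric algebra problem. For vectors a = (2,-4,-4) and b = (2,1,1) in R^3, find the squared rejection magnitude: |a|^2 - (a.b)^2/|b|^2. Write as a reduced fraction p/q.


|a|^2 = 2^2 + (-4)^2 + (-4)^2 = 36
|b|^2 = 2^2 + 1^2 + 1^2 = 6
a . b = 2*2 + (-4)*1 + (-4)*1 = -4
(a.b)^2 = (-4)^2 = 16
|rej|^2 = 36 - 16/6
= (216 - 16)/6
= 200/6
In lowest terms: 100/3


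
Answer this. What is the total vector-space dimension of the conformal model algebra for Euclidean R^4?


The conformal model of R^4 uses Cl(5,1): the 4 Euclidean generators plus two extra orthogonal generators e+ (e+^2 = +1) and e- (e-^2 = -1), from which the null vectors e0, einf are built.
Number of generators m = 4 + 2 = 6.
dim Cl(p,q) = 2^m = 2^6 = 64


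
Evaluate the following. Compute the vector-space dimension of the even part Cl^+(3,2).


Even subalgebra dimension = 2^(n-1)
n = 3 + 2 = 5
2^(5 - 1) = 2^4 = 16
Verification: sum of C(5,k) for even k = 1 + 10 + 5 = 16
Result = 16


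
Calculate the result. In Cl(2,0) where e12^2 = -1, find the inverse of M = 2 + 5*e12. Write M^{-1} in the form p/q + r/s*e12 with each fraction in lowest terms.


M = 2 + 5*e12, where e12^2 = -1.
Since M commutes with its reverse ~M = a - b*e12, M * ~M = a^2 - b^2*e12^2 = a^2 + b^2.
So M^{-1} = ~M / (a^2 + b^2) = (a - b*e12)/(a^2 + b^2).
a^2 + b^2 = 4 + 25 = 29
Scalar part = 2/29 = 2/29
Bivector coeff = -5/29 = -5/29
M^{-1} = 2/29 - 5/29*e12


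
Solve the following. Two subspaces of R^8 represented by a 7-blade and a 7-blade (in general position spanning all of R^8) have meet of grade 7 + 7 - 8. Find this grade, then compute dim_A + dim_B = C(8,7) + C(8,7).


Meet grade = grade(A) + grade(B) - n
= 7 + 7 - 8 = 6
C(8,7) = 8
C(8,7) = 8
dim_A + dim_B = 8 + 8 = 16


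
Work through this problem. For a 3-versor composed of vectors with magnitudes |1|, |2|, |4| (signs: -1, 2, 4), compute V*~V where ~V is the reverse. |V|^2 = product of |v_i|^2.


Each vector v_i has |v_i|^2 = s_i^2
Squared scales: (-1)^2 = 1, 2^2 = 4, 4^2 = 16
|V|^2 = 1 * 4 * 16
= 64


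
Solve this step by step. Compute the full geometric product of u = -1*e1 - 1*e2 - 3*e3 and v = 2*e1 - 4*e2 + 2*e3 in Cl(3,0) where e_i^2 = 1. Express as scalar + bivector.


In Cl(3,0): e_i^2 = 1, e_ie_j = -e_je_i for i != j.
Scalar part = u . v = (-1)*2 + (-1)*(-4) + (-3)*2
= -2 + 4 + (-6) = -4
e12 coeff = (-1)*(-4) - (-1)*2 = 4 - (-2) = 6
e13 coeff = (-1)*2 - (-3)*2 = -2 - (-6) = 4
e23 coeff = (-1)*2 - (-3)*(-4) = -2 - 12 = -14
uv = -4 + 6*e12 + 4*e13 - 14*e23


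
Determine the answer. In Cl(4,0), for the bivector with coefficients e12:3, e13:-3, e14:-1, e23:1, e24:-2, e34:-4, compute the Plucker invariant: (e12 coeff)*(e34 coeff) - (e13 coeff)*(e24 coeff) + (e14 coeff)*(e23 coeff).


Plucker relation: af - be + cd
a*f = 3*(-4) = -12
b*e = (-3)*(-2) = 6
c*d = (-1)*1 = -1
af - be + cd = -12 - 6 + (-1)
= -19


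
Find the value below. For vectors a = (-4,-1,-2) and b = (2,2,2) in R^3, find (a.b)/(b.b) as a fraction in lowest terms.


Projection coefficient = (a . b) / (b . b)
a . b = (-4)*2 + (-1)*2 + (-2)*2
= -8 + (-2) + (-4) = -14
b . b = 2^2 + 2^2 + 2^2
= 4 + 4 + 4 = 12
Coefficient = -14/12
In lowest terms: -7/6


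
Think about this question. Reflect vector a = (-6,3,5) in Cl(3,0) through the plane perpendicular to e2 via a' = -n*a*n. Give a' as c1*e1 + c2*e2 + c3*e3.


Reflection formula: a' = -n*a*n, with n = e2 (unit vector, n^2 = 1).
For reflection through hyperplane perp to e2:
The component along e2 flips sign, others stay.
a = (-6, 3, 5)
a' = (-6, -3, 5)
a' = -6*e1 - 3*e2 + 5*e3


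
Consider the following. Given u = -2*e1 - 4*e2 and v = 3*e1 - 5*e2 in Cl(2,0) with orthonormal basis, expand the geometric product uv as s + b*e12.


Expand: (-2*e1 - 4*e2)(3*e1 - 5*e2)
= (-2)*3*e1e1 + (-2)*(-5)*e1e2 + (-4)*3*e2e1 + (-4)*(-5)*e2e2
Using e1^2 = e2^2 = 1, e2e1 = -e1e2:
Scalar part s = (-2)*3 + (-4)*(-5) = -6 + 20 = 14
Bivector part b = (-2)*(-5) - (-4)*3 = 10 - (-12) = 22
uv = 14 + 22*e12


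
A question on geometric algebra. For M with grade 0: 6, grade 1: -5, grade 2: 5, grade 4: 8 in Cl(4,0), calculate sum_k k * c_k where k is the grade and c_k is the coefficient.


Grade-weighted sum = sum of grade_k * coefficient_k
0*6 = 0
1*(-5) = -5
2*5 = 10
4*8 = 32
Total = 0 + (-5) + 10 + 32 = 37


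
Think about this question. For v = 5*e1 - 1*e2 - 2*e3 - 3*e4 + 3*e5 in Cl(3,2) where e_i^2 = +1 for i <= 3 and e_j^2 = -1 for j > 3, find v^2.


v^2 = sum of c_i^2 * e_i^2
Positive signature terms (e_i^2 = +1): 5^2 + (-1)^2 + (-2)^2 = 30
Negative signature terms (e_j^2 = -1): (-3)^2 + 3^2 = 18
v^2 = 30 - 18 = 12


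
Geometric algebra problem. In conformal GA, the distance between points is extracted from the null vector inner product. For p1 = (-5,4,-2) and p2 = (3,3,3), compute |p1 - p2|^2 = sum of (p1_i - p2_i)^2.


p1 - p2 = (-8, 1, -5)
|p1 - p2|^2 = (-8)^2 + 1^2 + (-5)^2
= 64 + 1 + 25
= 90


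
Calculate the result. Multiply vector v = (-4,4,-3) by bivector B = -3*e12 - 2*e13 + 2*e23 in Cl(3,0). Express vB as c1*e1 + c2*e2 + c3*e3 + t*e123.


vB has grade-1 (vector) and grade-3 (trivector) parts: vB = (v _| B) + (v ^ B).
Vector part <vB>_1:
  e1: -v2*b12 - v3*b13 = -(4)*(-3) - (-3)*(-2) = 6
  e2: v1*b12 - v3*b23 = (-4)*(-3) - (-3)*(2) = 18
  e3: v1*b13 + v2*b23 = (-4)*(-2) + (4)*(2) = 16
Trivector part <vB>_3:
  e123: v1*b23 - v2*b13 + v3*b12 = (-4)*(2) - (4)*(-2) + (-3)*(-3) = 9
vB = 6*e1 + 18*e2 + 16*e3 + 9*e123


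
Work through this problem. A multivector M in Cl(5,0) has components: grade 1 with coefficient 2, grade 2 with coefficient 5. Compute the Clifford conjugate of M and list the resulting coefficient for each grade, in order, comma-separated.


Clifford conjugate sign for grade k: (-1)^(k(k+1)/2)
Grade 1: (-1)^(1*2/2) = (-1)^1 = -1, coeff 2 -> -2
Grade 2: (-1)^(2*3/2) = (-1)^3 = -1, coeff 5 -> -5
Conjugated coefficients: -2, -5


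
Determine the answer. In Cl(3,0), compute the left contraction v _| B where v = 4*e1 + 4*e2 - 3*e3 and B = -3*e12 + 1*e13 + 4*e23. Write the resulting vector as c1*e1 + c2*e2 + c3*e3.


Left contraction v _| B = <vB>_1 (grade-1 part of the geometric product vB).
Using e1_|e12 = e2, e2_|e12 = -e1, e1_|e13 = e3, e3_|e13 = -e1, e2_|e23 = e3, e3_|e23 = -e2:
e1 coeff: -v2*b12 - v3*b13 = -(4)*(-3) - (-3)*(1) = 15
e2 coeff: v1*b12 - v3*b23 = (4)*(-3) - (-3)*(4) = 0
e3 coeff: v1*b13 + v2*b23 = (4)*(1) + (4)*(4) = 20
v _| B = 15*e1 + 0*e2 + 20*e3


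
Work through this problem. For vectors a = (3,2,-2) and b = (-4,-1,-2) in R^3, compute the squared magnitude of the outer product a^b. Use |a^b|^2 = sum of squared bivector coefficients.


a wedge b = (a1*b2 - a2*b1)*e12 + (a1*b3 - a3*b1)*e13 + (a2*b3 - a3*b2)*e23
e12 coeff: 3*(-1) - 2*(-4) = -3 - (-8) = 5
e13 coeff: 3*(-2) - (-2)*(-4) = -6 - 8 = -14
e23 coeff: 2*(-2) - (-2)*(-1) = -4 - 2 = -6
|a wedge b|^2 = 5^2 + (-14)^2 + (-6)^2
= 25 + 196 + 36
= 257


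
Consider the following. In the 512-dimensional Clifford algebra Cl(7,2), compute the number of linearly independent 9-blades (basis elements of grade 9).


Number of grade-k basis blades in Cl(p,q) with n = p + q is C(n, k).
n = 7 + 2 = 9
C(9, 9) = 9! / (9! * 0!)
= 362880 / (362880 * 1)
= 1


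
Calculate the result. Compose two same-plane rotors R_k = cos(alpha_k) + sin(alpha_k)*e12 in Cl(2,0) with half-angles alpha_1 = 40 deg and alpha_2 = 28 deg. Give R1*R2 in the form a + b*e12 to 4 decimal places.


Same-plane rotors commute and their half-angles add:
R1*R2 = cos(a1 + a2) + sin(a1 + a2)*e12.
a1 + a2 = 40 + 28 = 68 deg
cos(68 deg) = 0.3746
sin(68 deg) = 0.9272
R1*R2 = 0.3746 + 0.9272*e12


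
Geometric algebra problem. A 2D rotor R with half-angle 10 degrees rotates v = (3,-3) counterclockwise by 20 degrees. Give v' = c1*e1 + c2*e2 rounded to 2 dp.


Rotor R = cos(10deg) - sin(10deg)*e12
Rotation angle theta = 2 * 10 = 20 degrees
v' = R*v*~R rotates v by theta.
cos(20deg) = 0.9397, sin(20deg) = 0.3420
v'_1 = 3*cos(20deg) - (-3)*sin(20deg)
= 3*0.9397 - (-3)*0.3420
= 3.85
v'_2 = 3*sin(20deg) + (-3)*cos(20deg)
= 3*0.3420 + (-3)*0.9397
= -1.79
v' = 3.85*e1 - 1.79*e2


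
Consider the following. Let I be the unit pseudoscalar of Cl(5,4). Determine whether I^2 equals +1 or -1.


The pseudoscalar I = e1...e_n (product of all n generators) of Cl(p,q) satisfies I^2 = (-1)^(q + n(n-1)/2).
p = 5, q = 4, n = p + q = 9
n(n-1)/2 = 9 * 8 / 2 = 36
Exponent = q + n(n-1)/2 = 4 + 36 = 40
I^2 = (-1)^40 = +1


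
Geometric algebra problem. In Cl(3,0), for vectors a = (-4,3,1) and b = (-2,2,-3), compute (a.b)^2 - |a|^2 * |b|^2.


a . b = (-4)*(-2) + 3*2 + 1*(-3)
= 8 + 6 + (-3) = 11
|a|^2 = (-4)^2 + 3^2 + 1^2 = 26
|b|^2 = (-2)^2 + 2^2 + (-3)^2 = 17
(a.b)^2 = 11^2 = 121
|a|^2 * |b|^2 = 26 * 17 = 442
Result = 121 - 442 = -321


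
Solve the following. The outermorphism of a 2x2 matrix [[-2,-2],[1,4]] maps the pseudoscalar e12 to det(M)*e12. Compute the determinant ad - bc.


The outermorphism of a linear map f sends e1^e2 to f(e1)^f(e2).
f(e1) = -2*e1 + 1*e2
f(e2) = -2*e1 + 4*e2
f(e1) ^ f(e2) = (-2*e1 + 1*e2) ^ (-2*e1 + 4*e2)
= (-2)*4*e12 + 1*(-2)*e21
= (-8 - (-2))*e12
= -6*e12
Coefficient = -6


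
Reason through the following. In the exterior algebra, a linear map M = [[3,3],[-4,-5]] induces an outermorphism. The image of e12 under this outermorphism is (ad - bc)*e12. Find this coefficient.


The outermorphism of a linear map f sends e1^e2 to f(e1)^f(e2).
f(e1) = 3*e1 - 4*e2
f(e2) = 3*e1 - 5*e2
f(e1) ^ f(e2) = (3*e1 - 4*e2) ^ (3*e1 - 5*e2)
= 3*(-5)*e12 + (-4)*3*e21
= (-15 - (-12))*e12
= -3*e12
Coefficient = -3


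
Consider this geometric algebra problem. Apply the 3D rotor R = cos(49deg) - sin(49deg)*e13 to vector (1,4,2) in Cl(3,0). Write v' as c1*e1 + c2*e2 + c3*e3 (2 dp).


Rotor R = cos(49deg) - sin(49deg)*e13
Rotation angle theta = 2 * 49 = 98 degrees in the e13 plane (e1 -> e3).
The component perpendicular to the plane (e2) is invariant: v'_2 = v2 = 4.00
cos(98deg) = -0.1392, sin(98deg) = 0.9903
v'_1 = v1*cos(theta) - v3*sin(theta) = 1*(-0.1392) - 2*0.9903 = -2.12
v'_3 = v1*sin(theta) + v3*cos(theta) = 1*0.9903 + 2*(-0.1392) = 0.71
v' = -2.12*e1 + 4.00*e2 + 0.71*e3


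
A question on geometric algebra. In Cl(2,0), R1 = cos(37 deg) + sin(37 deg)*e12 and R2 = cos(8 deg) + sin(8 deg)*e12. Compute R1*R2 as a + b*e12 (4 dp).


Same-plane rotors commute and their half-angles add:
R1*R2 = cos(a1 + a2) + sin(a1 + a2)*e12.
a1 + a2 = 37 + 8 = 45 deg
cos(45 deg) = 0.7071
sin(45 deg) = 0.7071
R1*R2 = 0.7071 + 0.7071*e12


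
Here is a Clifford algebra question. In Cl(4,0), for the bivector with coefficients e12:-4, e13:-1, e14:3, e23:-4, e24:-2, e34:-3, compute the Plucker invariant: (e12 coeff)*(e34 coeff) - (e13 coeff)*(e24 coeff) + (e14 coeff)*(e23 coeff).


Plucker relation: af - be + cd
a*f = (-4)*(-3) = 12
b*e = (-1)*(-2) = 2
c*d = 3*(-4) = -12
af - be + cd = 12 - 2 + (-12)
= -2


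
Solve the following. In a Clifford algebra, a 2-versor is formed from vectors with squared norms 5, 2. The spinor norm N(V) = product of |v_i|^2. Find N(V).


Spinor norm N(V) = |v1|^2 * |v2|^2 * ... * |v2|^2
= 5 * 2
Running product: 5, 10
N(V) = 10


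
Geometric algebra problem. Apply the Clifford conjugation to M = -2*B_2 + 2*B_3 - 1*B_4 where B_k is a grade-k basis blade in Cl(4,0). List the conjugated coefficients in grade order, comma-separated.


Clifford conjugate sign for grade k: (-1)^(k(k+1)/2)
Grade 2: (-1)^(2*3/2) = (-1)^3 = -1, coeff -2 -> 2
Grade 3: (-1)^(3*4/2) = (-1)^6 = 1, coeff 2 -> 2
Grade 4: (-1)^(4*5/2) = (-1)^10 = 1, coeff -1 -> -1
Conjugated coefficients: 2, 2, -1


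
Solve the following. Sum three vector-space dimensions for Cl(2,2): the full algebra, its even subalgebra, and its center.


n = 2 + 2 = 4
Total dim = 2^4 = 16
Even subalgebra dim = 2^3 = 8
n is even, so center dim = 1
Sum = 16 + 8 + 1 = 25


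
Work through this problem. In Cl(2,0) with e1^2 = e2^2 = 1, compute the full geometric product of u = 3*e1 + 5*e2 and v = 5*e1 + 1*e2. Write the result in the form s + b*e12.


Expand: (3*e1 + 5*e2)(5*e1 + 1*e2)
= 3*5*e1e1 + 3*1*e1e2 + 5*5*e2e1 + 5*1*e2e2
Using e1^2 = e2^2 = 1, e2e1 = -e1e2:
Scalar part s = 3*5 + 5*1 = 15 + 5 = 20
Bivector part b = 3*1 - 5*5 = 3 - 25 = -22
uv = 20 - 22*e12


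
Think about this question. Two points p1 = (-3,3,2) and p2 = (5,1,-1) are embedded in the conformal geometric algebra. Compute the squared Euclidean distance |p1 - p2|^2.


p1 - p2 = (-8, 2, 3)
|p1 - p2|^2 = (-8)^2 + 2^2 + 3^2
= 64 + 4 + 9
= 77


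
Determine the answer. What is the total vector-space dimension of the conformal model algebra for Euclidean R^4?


The conformal model of R^4 uses Cl(5,1): the 4 Euclidean generators plus two extra orthogonal generators e+ (e+^2 = +1) and e- (e-^2 = -1), from which the null vectors e0, einf are built.
Number of generators m = 4 + 2 = 6.
dim Cl(p,q) = 2^m = 2^6 = 64


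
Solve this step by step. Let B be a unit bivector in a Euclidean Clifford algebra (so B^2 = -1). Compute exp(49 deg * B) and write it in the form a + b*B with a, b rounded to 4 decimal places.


For a unit bivector B with B^2 = -1, the exponential series gives
e^(theta*B) = cos(theta) + sin(theta)*B (the GA analogue of Euler's formula).
theta = 49 degrees = 0.855211 rad
cos(49 deg) = 0.6561
sin(49 deg) = 0.7547
exp(theta*B) = 0.6561 + 0.7547*B


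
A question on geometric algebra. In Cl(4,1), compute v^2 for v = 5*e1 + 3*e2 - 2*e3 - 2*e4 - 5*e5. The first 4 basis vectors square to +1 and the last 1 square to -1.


v^2 = sum of c_i^2 * e_i^2
Positive signature terms (e_i^2 = +1): 5^2 + 3^2 + (-2)^2 + (-2)^2 = 42
Negative signature terms (e_j^2 = -1): (-5)^2 = 25
v^2 = 42 - 25 = 17


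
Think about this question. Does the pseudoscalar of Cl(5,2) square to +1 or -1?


The pseudoscalar I = e1...e_n (product of all n generators) of Cl(p,q) satisfies I^2 = (-1)^(q + n(n-1)/2).
p = 5, q = 2, n = p + q = 7
n(n-1)/2 = 7 * 6 / 2 = 21
Exponent = q + n(n-1)/2 = 2 + 21 = 23
I^2 = (-1)^23 = -1


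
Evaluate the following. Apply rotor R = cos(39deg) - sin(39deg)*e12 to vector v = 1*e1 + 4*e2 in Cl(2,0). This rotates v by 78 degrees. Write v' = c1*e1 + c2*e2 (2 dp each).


Rotor R = cos(39deg) - sin(39deg)*e12
Rotation angle theta = 2 * 39 = 78 degrees
v' = R*v*~R rotates v by theta.
cos(78deg) = 0.2079, sin(78deg) = 0.9781
v'_1 = 1*cos(78deg) - 4*sin(78deg)
= 1*0.2079 - 4*0.9781
= -3.70
v'_2 = 1*sin(78deg) + 4*cos(78deg)
= 1*0.9781 + 4*0.2079
= 1.81
v' = -3.70*e1 + 1.81*e2


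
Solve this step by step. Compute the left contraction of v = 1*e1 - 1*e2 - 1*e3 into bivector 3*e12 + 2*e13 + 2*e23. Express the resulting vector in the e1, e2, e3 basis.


Left contraction v _| B = <vB>_1 (grade-1 part of the geometric product vB).
Using e1_|e12 = e2, e2_|e12 = -e1, e1_|e13 = e3, e3_|e13 = -e1, e2_|e23 = e3, e3_|e23 = -e2:
e1 coeff: -v2*b12 - v3*b13 = -(-1)*(3) - (-1)*(2) = 5
e2 coeff: v1*b12 - v3*b23 = (1)*(3) - (-1)*(2) = 5
e3 coeff: v1*b13 + v2*b23 = (1)*(2) + (-1)*(2) = 0
v _| B = 5*e1 + 5*e2 + 0*e3


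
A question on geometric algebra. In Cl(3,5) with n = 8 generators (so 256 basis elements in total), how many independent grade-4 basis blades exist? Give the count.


Number of grade-k basis blades in Cl(p,q) with n = p + q is C(n, k).
n = 3 + 5 = 8
C(8, 4) = 8! / (4! * 4!)
= 40320 / (24 * 24)
= 70


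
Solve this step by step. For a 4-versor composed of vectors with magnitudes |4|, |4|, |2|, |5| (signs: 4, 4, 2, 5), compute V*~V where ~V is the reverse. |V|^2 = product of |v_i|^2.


Each vector v_i has |v_i|^2 = s_i^2
Squared scales: 4^2 = 16, 4^2 = 16, 2^2 = 4, 5^2 = 25
|V|^2 = 16 * 16 * 4 * 25
= 25600


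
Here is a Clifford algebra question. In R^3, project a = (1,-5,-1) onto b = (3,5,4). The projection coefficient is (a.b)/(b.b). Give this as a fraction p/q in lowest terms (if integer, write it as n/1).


Projection coefficient = (a . b) / (b . b)
a . b = 1*3 + (-5)*5 + (-1)*4
= 3 + (-25) + (-4) = -26
b . b = 3^2 + 5^2 + 4^2
= 9 + 25 + 16 = 50
Coefficient = -26/50
In lowest terms: -13/25


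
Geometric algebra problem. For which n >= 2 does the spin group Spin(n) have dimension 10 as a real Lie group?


dim Spin(n) = dim so(n) = n(n-1)/2.
Solve n(n-1)/2 = 10, i.e. n^2 - n - 20 = 0.
Discriminant = 1 + 8*10 = 81
n = (1 + sqrt(81))/2 = (1 + 9)/2 = 5


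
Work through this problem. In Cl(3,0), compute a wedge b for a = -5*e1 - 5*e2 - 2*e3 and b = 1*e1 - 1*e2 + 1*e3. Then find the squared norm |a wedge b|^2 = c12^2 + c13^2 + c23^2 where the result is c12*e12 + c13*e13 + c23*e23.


a wedge b = (a1*b2 - a2*b1)*e12 + (a1*b3 - a3*b1)*e13 + (a2*b3 - a3*b2)*e23
e12 coeff: (-5)*(-1) - (-5)*1 = 5 - (-5) = 10
e13 coeff: (-5)*1 - (-2)*1 = -5 - (-2) = -3
e23 coeff: (-5)*1 - (-2)*(-1) = -5 - 2 = -7
|a wedge b|^2 = 10^2 + (-3)^2 + (-7)^2
= 100 + 9 + 49
= 158


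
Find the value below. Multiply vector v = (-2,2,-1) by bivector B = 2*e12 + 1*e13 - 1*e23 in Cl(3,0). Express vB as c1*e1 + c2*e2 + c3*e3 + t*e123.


vB has grade-1 (vector) and grade-3 (trivector) parts: vB = (v _| B) + (v ^ B).
Vector part <vB>_1:
  e1: -v2*b12 - v3*b13 = -(2)*(2) - (-1)*(1) = -3
  e2: v1*b12 - v3*b23 = (-2)*(2) - (-1)*(-1) = -5
  e3: v1*b13 + v2*b23 = (-2)*(1) + (2)*(-1) = -4
Trivector part <vB>_3:
  e123: v1*b23 - v2*b13 + v3*b12 = (-2)*(-1) - (2)*(1) + (-1)*(2) = -2
vB = -3*e1 - 5*e2 - 4*e3 - 2*e123


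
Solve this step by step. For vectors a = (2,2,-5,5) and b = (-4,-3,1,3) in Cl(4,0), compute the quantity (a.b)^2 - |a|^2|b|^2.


a . b = 2*(-4) + 2*(-3) + (-5)*1 + 5*3
= -8 + (-6) + (-5) + 15 = -4
|a|^2 = 2^2 + 2^2 + (-5)^2 + 5^2 = 58
|b|^2 = (-4)^2 + (-3)^2 + 1^2 + 3^2 = 35
(a.b)^2 = (-4)^2 = 16
|a|^2 * |b|^2 = 58 * 35 = 2030
Result = 16 - 2030 = -2014


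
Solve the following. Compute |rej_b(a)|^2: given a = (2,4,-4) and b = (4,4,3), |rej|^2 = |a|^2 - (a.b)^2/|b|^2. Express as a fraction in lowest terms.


|a|^2 = 2^2 + 4^2 + (-4)^2 = 36
|b|^2 = 4^2 + 4^2 + 3^2 = 41
a . b = 2*4 + 4*4 + (-4)*3 = 12
(a.b)^2 = 12^2 = 144
|rej|^2 = 36 - 144/41
= (1476 - 144)/41
= 1332/41
In lowest terms: 1332/41


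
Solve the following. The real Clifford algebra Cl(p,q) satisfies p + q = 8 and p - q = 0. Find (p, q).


We need p + q = 8 and p - q = 0.
Adding: 2p = 8 + 0 = 8, so p = 4.
Then q = 8 - 4 = 4.
(p, q) = (4, 4)


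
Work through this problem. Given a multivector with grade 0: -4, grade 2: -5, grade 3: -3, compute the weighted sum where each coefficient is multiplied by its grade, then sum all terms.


Grade-weighted sum = sum of grade_k * coefficient_k
0*(-4) = 0
2*(-5) = -10
3*(-3) = -9
Total = 0 + (-10) + (-9) = -19


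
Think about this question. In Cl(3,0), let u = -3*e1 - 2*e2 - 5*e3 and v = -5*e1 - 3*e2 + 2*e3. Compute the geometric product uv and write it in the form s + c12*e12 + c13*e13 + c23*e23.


In Cl(3,0): e_i^2 = 1, e_ie_j = -e_je_i for i != j.
Scalar part = u . v = (-3)*(-5) + (-2)*(-3) + (-5)*2
= 15 + 6 + (-10) = 11
e12 coeff = (-3)*(-3) - (-2)*(-5) = 9 - 10 = -1
e13 coeff = (-3)*2 - (-5)*(-5) = -6 - 25 = -31
e23 coeff = (-2)*2 - (-5)*(-3) = -4 - 15 = -19
uv = 11 - 1*e12 - 31*e13 - 19*e23


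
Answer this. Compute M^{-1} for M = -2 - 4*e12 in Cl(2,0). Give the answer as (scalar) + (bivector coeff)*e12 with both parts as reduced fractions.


M = -2 - 4*e12, where e12^2 = -1.
Since M commutes with its reverse ~M = a - b*e12, M * ~M = a^2 - b^2*e12^2 = a^2 + b^2.
So M^{-1} = ~M / (a^2 + b^2) = (a - b*e12)/(a^2 + b^2).
a^2 + b^2 = 4 + 16 = 20
Scalar part = -2/20 = -1/10
Bivector coeff = 4/20 = 1/5
M^{-1} = -1/10 + 1/5*e12


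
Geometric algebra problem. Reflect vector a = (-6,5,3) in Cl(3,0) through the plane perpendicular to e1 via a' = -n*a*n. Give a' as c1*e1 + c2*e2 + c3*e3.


Reflection formula: a' = -n*a*n, with n = e1 (unit vector, n^2 = 1).
For reflection through hyperplane perp to e1:
The component along e1 flips sign, others stay.
a = (-6, 5, 3)
a' = (6, 5, 3)
a' = 6*e1 + 5*e2 + 3*e3


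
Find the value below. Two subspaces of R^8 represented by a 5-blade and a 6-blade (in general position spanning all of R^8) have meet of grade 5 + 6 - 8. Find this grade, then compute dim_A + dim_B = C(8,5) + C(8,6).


Meet grade = grade(A) + grade(B) - n
= 5 + 6 - 8 = 3
C(8,5) = 56
C(8,6) = 28
dim_A + dim_B = 56 + 28 = 84


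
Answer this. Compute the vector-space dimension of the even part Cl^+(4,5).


Even subalgebra dimension = 2^(n-1)
n = 4 + 5 = 9
2^(9 - 1) = 2^8 = 256
Verification: sum of C(9,k) for even k = 1 + 36 + 126 + 84 + 9 = 256
Result = 256


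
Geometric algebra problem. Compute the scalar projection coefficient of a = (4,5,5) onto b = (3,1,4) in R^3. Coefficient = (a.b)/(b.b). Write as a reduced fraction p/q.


Projection coefficient = (a . b) / (b . b)
a . b = 4*3 + 5*1 + 5*4
= 12 + 5 + 20 = 37
b . b = 3^2 + 1^2 + 4^2
= 9 + 1 + 16 = 26
Coefficient = 37/26
In lowest terms: 37/26


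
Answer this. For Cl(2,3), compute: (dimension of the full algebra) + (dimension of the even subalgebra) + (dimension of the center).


n = 2 + 3 = 5
Total dim = 2^5 = 32
Even subalgebra dim = 2^4 = 16
n is odd, so center dim = 2
Sum = 32 + 16 + 2 = 50


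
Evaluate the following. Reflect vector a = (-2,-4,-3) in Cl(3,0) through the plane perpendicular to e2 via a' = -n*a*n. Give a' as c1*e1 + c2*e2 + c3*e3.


Reflection formula: a' = -n*a*n, with n = e2 (unit vector, n^2 = 1).
For reflection through hyperplane perp to e2:
The component along e2 flips sign, others stay.
a = (-2, -4, -3)
a' = (-2, 4, -3)
a' = -2*e1 + 4*e2 - 3*e3


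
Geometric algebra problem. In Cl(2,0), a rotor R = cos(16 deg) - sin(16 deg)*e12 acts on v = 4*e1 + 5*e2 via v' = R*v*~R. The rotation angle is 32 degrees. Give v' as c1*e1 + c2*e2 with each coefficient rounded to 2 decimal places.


Rotor R = cos(16deg) - sin(16deg)*e12
Rotation angle theta = 2 * 16 = 32 degrees
v' = R*v*~R rotates v by theta.
cos(32deg) = 0.8480, sin(32deg) = 0.5299
v'_1 = 4*cos(32deg) - 5*sin(32deg)
= 4*0.8480 - 5*0.5299
= 0.74
v'_2 = 4*sin(32deg) + 5*cos(32deg)
= 4*0.5299 + 5*0.8480
= 6.36
v' = 0.74*e1 + 6.36*e2


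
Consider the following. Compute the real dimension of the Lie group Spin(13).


Spin(n) double-covers SO(n); both have Lie algebra so(n) of dimension n(n-1)/2.
n = 13
n(n-1) = 13 * 12 = 156
dim Spin(13) = 156/2 = 78


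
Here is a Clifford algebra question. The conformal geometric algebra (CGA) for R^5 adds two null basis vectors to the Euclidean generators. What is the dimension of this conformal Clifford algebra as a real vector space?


The conformal model of R^5 uses Cl(6,1): the 5 Euclidean generators plus two extra orthogonal generators e+ (e+^2 = +1) and e- (e-^2 = -1), from which the null vectors e0, einf are built.
Number of generators m = 5 + 2 = 7.
dim Cl(p,q) = 2^m = 2^7 = 128


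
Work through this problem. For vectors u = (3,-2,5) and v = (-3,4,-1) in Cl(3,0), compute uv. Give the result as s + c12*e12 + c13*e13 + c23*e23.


In Cl(3,0): e_i^2 = 1, e_ie_j = -e_je_i for i != j.
Scalar part = u . v = 3*(-3) + (-2)*4 + 5*(-1)
= -9 + (-8) + (-5) = -22
e12 coeff = 3*4 - (-2)*(-3) = 12 - 6 = 6
e13 coeff = 3*(-1) - 5*(-3) = -3 - (-15) = 12
e23 coeff = (-2)*(-1) - 5*4 = 2 - 20 = -18
uv = -22 + 6*e12 + 12*e13 - 18*e23


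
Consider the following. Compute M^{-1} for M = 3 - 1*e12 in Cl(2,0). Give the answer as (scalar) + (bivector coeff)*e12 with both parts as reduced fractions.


M = 3 - 1*e12, where e12^2 = -1.
Since M commutes with its reverse ~M = a - b*e12, M * ~M = a^2 - b^2*e12^2 = a^2 + b^2.
So M^{-1} = ~M / (a^2 + b^2) = (a - b*e12)/(a^2 + b^2).
a^2 + b^2 = 9 + 1 = 10
Scalar part = 3/10 = 3/10
Bivector coeff = 1/10 = 1/10
M^{-1} = 3/10 + 1/10*e12


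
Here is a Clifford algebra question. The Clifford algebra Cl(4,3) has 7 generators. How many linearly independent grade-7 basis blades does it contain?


Number of grade-k basis blades in Cl(p,q) with n = p + q is C(n, k).
n = 4 + 3 = 7
C(7, 7) = 7! / (7! * 0!)
= 5040 / (5040 * 1)
= 1


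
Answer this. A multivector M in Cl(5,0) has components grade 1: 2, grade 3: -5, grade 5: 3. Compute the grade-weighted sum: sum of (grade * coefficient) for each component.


Grade-weighted sum = sum of grade_k * coefficient_k
1*2 = 2
3*(-5) = -15
5*3 = 15
Total = 2 + (-15) + 15 = 2


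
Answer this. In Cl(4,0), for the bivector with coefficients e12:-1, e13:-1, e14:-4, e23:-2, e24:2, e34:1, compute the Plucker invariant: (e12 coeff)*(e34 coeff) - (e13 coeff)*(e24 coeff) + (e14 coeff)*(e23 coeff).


Plucker relation: af - be + cd
a*f = (-1)*1 = -1
b*e = (-1)*2 = -2
c*d = (-4)*(-2) = 8
af - be + cd = -1 - (-2) + 8
= 9


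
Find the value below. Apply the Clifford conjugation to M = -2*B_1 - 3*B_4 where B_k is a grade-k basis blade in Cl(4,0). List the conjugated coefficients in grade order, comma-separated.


Clifford conjugate sign for grade k: (-1)^(k(k+1)/2)
Grade 1: (-1)^(1*2/2) = (-1)^1 = -1, coeff -2 -> 2
Grade 4: (-1)^(4*5/2) = (-1)^10 = 1, coeff -3 -> -3
Conjugated coefficients: 2, -3


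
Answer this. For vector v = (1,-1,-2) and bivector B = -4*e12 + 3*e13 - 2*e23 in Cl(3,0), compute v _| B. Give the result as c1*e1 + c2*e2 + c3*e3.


Left contraction v _| B = <vB>_1 (grade-1 part of the geometric product vB).
Using e1_|e12 = e2, e2_|e12 = -e1, e1_|e13 = e3, e3_|e13 = -e1, e2_|e23 = e3, e3_|e23 = -e2:
e1 coeff: -v2*b12 - v3*b13 = -(-1)*(-4) - (-2)*(3) = 2
e2 coeff: v1*b12 - v3*b23 = (1)*(-4) - (-2)*(-2) = -8
e3 coeff: v1*b13 + v2*b23 = (1)*(3) + (-1)*(-2) = 5
v _| B = 2*e1 - 8*e2 + 5*e3


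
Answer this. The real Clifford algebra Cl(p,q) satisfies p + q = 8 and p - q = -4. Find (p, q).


We need p + q = 8 and p - q = -4.
Adding: 2p = 8 + (-4) = 4, so p = 2.
Then q = 8 - 2 = 6.
(p, q) = (2, 6)


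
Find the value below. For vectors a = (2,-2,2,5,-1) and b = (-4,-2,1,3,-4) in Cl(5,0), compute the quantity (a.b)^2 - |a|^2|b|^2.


a . b = 2*(-4) + (-2)*(-2) + 2*1 + 5*3 + (-1)*(-4)
= -8 + 4 + 2 + 15 + 4 = 17
|a|^2 = 2^2 + (-2)^2 + 2^2 + 5^2 + (-1)^2 = 38
|b|^2 = (-4)^2 + (-2)^2 + 1^2 + 3^2 + (-4)^2 = 46
(a.b)^2 = 17^2 = 289
|a|^2 * |b|^2 = 38 * 46 = 1748
Result = 289 - 1748 = -1459


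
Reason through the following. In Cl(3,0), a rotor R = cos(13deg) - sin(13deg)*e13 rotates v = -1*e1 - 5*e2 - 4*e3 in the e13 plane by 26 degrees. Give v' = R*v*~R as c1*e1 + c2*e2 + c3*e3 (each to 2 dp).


Rotor R = cos(13deg) - sin(13deg)*e13
Rotation angle theta = 2 * 13 = 26 degrees in the e13 plane (e1 -> e3).
The component perpendicular to the plane (e2) is invariant: v'_2 = v2 = -5.00
cos(26deg) = 0.8988, sin(26deg) = 0.4384
v'_1 = v1*cos(theta) - v3*sin(theta) = -1*0.8988 - (-4)*0.4384 = 0.85
v'_3 = v1*sin(theta) + v3*cos(theta) = -1*0.4384 + (-4)*0.8988 = -4.03
v' = 0.85*e1 - 5.00*e2 - 4.03*e3


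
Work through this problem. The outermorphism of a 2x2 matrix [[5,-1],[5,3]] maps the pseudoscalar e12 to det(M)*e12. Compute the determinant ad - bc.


The outermorphism of a linear map f sends e1^e2 to f(e1)^f(e2).
f(e1) = 5*e1 + 5*e2
f(e2) = -1*e1 + 3*e2
f(e1) ^ f(e2) = (5*e1 + 5*e2) ^ (-1*e1 + 3*e2)
= 5*3*e12 + 5*(-1)*e21
= (15 - (-5))*e12
= 20*e12
Coefficient = 20


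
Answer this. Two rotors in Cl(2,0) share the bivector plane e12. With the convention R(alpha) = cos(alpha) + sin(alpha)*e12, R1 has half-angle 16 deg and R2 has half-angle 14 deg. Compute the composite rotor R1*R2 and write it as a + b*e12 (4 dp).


Same-plane rotors commute and their half-angles add:
R1*R2 = cos(a1 + a2) + sin(a1 + a2)*e12.
a1 + a2 = 16 + 14 = 30 deg
cos(30 deg) = 0.8660
sin(30 deg) = 0.5000
R1*R2 = 0.8660 + 0.5000*e12


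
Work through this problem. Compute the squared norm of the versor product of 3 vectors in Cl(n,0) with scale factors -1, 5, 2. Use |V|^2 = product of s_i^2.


Each vector v_i has |v_i|^2 = s_i^2
Squared scales: (-1)^2 = 1, 5^2 = 25, 2^2 = 4
|V|^2 = 1 * 25 * 4
= 100


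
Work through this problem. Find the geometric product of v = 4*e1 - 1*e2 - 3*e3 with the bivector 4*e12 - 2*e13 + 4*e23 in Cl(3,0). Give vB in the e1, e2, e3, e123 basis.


vB has grade-1 (vector) and grade-3 (trivector) parts: vB = (v _| B) + (v ^ B).
Vector part <vB>_1:
  e1: -v2*b12 - v3*b13 = -(-1)*(4) - (-3)*(-2) = -2
  e2: v1*b12 - v3*b23 = (4)*(4) - (-3)*(4) = 28
  e3: v1*b13 + v2*b23 = (4)*(-2) + (-1)*(4) = -12
Trivector part <vB>_3:
  e123: v1*b23 - v2*b13 + v3*b12 = (4)*(4) - (-1)*(-2) + (-3)*(4) = 2
vB = -2*e1 + 28*e2 - 12*e3 + 2*e123


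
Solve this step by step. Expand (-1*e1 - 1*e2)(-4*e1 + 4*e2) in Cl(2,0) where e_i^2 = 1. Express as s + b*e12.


Expand: (-1*e1 - 1*e2)(-4*e1 + 4*e2)
= (-1)*(-4)*e1e1 + (-1)*4*e1e2 + (-1)*(-4)*e2e1 + (-1)*4*e2e2
Using e1^2 = e2^2 = 1, e2e1 = -e1e2:
Scalar part s = (-1)*(-4) + (-1)*4 = 4 + (-4) = 0
Bivector part b = (-1)*4 - (-1)*(-4) = -4 - 4 = -8
uv = 0 - 8*e12


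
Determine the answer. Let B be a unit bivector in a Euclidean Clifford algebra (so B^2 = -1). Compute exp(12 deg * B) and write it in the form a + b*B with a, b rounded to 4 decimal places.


For a unit bivector B with B^2 = -1, the exponential series gives
e^(theta*B) = cos(theta) + sin(theta)*B (the GA analogue of Euler's formula).
theta = 12 degrees = 0.20944 rad
cos(12 deg) = 0.9781
sin(12 deg) = 0.2079
exp(theta*B) = 0.9781 + 0.2079*B


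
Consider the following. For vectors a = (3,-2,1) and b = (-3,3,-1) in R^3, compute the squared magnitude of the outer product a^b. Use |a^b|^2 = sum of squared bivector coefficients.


a wedge b = (a1*b2 - a2*b1)*e12 + (a1*b3 - a3*b1)*e13 + (a2*b3 - a3*b2)*e23
e12 coeff: 3*3 - (-2)*(-3) = 9 - 6 = 3
e13 coeff: 3*(-1) - 1*(-3) = -3 - (-3) = 0
e23 coeff: (-2)*(-1) - 1*3 = 2 - 3 = -1
|a wedge b|^2 = 3^2 + 0^2 + (-1)^2
= 9 + 0 + 1
= 10


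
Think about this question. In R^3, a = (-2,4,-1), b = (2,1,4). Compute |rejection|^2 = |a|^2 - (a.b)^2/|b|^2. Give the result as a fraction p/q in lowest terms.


|a|^2 = (-2)^2 + 4^2 + (-1)^2 = 21
|b|^2 = 2^2 + 1^2 + 4^2 = 21
a . b = (-2)*2 + 4*1 + (-1)*4 = -4
(a.b)^2 = (-4)^2 = 16
|rej|^2 = 21 - 16/21
= (441 - 16)/21
= 425/21
In lowest terms: 425/21


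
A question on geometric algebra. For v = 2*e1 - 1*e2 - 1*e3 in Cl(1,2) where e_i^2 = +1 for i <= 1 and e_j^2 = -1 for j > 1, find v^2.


v^2 = sum of c_i^2 * e_i^2
Positive signature terms (e_i^2 = +1): 2^2 = 4
Negative signature terms (e_j^2 = -1): (-1)^2 + (-1)^2 = 2
v^2 = 4 - 2 = 2


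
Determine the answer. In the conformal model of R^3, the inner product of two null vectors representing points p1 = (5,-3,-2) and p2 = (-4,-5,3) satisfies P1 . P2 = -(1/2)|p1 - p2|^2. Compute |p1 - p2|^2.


p1 - p2 = (9, 2, -5)
|p1 - p2|^2 = 9^2 + 2^2 + (-5)^2
= 81 + 4 + 25
= 110


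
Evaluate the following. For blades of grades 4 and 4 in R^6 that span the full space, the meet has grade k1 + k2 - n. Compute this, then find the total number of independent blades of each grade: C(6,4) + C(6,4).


Meet grade = grade(A) + grade(B) - n
= 4 + 4 - 6 = 2
C(6,4) = 15
C(6,4) = 15
dim_A + dim_B = 15 + 15 = 30


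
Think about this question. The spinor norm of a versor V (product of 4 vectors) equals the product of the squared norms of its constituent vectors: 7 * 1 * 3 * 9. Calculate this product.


Spinor norm N(V) = |v1|^2 * |v2|^2 * ... * |v4|^2
= 7 * 1 * 3 * 9
Running product: 7, 7, 21, 189
N(V) = 189


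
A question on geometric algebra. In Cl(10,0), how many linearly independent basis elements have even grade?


Even subalgebra dimension = 2^(n-1)
n = 10 + 0 = 10
2^(10 - 1) = 2^9 = 512
Verification: sum of C(10,k) for even k = 1 + 45 + 210 + 210 + 45 + 1 = 512
Result = 512


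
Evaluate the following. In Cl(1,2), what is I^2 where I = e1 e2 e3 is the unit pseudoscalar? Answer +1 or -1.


The pseudoscalar I = e1...e_n (product of all n generators) of Cl(p,q) satisfies I^2 = (-1)^(q + n(n-1)/2).
p = 1, q = 2, n = p + q = 3
n(n-1)/2 = 3 * 2 / 2 = 3
Exponent = q + n(n-1)/2 = 2 + 3 = 5
I^2 = (-1)^5 = -1


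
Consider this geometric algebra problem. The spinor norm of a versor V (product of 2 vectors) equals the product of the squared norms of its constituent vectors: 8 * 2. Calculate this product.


Spinor norm N(V) = |v1|^2 * |v2|^2 * ... * |v2|^2
= 8 * 2
Running product: 8, 16
N(V) = 16


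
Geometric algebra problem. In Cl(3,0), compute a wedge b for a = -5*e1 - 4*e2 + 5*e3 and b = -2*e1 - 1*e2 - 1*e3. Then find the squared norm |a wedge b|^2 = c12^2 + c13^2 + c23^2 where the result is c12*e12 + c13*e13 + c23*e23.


a wedge b = (a1*b2 - a2*b1)*e12 + (a1*b3 - a3*b1)*e13 + (a2*b3 - a3*b2)*e23
e12 coeff: (-5)*(-1) - (-4)*(-2) = 5 - 8 = -3
e13 coeff: (-5)*(-1) - 5*(-2) = 5 - (-10) = 15
e23 coeff: (-4)*(-1) - 5*(-1) = 4 - (-5) = 9
|a wedge b|^2 = (-3)^2 + 15^2 + 9^2
= 9 + 225 + 81
= 315
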